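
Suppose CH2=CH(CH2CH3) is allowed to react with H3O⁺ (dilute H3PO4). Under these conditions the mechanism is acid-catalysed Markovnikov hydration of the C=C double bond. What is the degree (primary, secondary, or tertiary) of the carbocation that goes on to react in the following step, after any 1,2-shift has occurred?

Step 1: Electrophilic addition begins with the π(C=C) electrons forming a bond to the proton of H3O⁺. Following Markovnikov's rule, the resulting cation is secondary. H2O is released.
No single 1,2-shift to an adjacent carbon would give a more-substituted cation, so no rearrangement occurs.

secondary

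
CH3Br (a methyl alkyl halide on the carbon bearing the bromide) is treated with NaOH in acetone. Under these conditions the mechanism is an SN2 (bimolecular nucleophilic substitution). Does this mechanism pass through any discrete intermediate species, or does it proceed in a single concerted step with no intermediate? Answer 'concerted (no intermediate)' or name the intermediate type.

concerted (no intermediate)

Backside attack by OH⁻ on the carbon bearing the bromide: the new C–O bond forms as the C–Br bond breaks, with Walden inversion at carbon.
All bond changes occur in one transition state; no discrete intermediate is formed.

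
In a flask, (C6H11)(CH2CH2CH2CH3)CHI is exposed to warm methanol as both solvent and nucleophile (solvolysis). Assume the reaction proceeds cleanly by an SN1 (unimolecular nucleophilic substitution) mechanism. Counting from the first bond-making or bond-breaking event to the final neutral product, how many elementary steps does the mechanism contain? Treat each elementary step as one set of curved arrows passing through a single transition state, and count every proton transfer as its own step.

4

Step 1: The C–I bond breaks with both electrons going to the iodide; I⁻ leaves and a secondary carbocation remains.
Step 2: Carbocation rearrangement: a 1,2-hydride shift from the adjacent cyclohexyl carbon converts the initially-formed secondary cation into the more stable tertiary cation.
Step 3: A lone pair on the oxygen of CH3OH attacks the carbocation, forming a new C–O σ-bond and an oxonium ion.
Step 4: A second solvent molecule removes the proton on oxygen, giving the neutral ether product.
Total: 4 elementary steps.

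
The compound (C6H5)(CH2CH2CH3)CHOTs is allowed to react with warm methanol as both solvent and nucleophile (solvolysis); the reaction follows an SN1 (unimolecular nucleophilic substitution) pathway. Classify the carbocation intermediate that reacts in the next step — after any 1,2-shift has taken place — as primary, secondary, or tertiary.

secondary

Step 1: Unassisted departure of TsO⁻ (taking the C–O bonding pair) generates a secondary carbocation.
No single 1,2-shift to an adjacent carbon would give a more-substituted cation, so no rearrangement occurs.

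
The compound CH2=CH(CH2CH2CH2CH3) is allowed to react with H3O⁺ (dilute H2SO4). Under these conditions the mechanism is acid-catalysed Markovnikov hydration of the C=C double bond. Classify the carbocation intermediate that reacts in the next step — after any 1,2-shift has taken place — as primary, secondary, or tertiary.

Step 1: Electrophilic addition begins with the π(C=C) electrons forming a bond to the proton of H3O⁺. Following Markovnikov's rule, the resulting cation is secondary. H2O is released.
No single 1,2-shift to an adjacent carbon would give a more-substituted cation, so no rearrangement occurs.

secondary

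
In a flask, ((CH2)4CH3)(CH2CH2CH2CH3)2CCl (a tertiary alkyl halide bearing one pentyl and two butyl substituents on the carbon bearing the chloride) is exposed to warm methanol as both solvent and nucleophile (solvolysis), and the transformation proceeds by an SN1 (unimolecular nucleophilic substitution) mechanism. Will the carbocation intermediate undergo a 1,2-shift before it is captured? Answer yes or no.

no

The first-formed carbocation is tertiary.
No single 1,2-shift to an adjacent carbon would produce a more-substituted cation than the one already present, so no rearrangement occurs.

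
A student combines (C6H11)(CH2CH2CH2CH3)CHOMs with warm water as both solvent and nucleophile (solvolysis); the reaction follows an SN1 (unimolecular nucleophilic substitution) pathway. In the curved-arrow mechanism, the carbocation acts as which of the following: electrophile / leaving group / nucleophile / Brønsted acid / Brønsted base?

Step 3: H2O donates an oxygen lone pair into the empty p orbital of the cation, giving a protonated alcohol (an oxonium ion).
The carbocation accepts an electron pair into an empty or π* orbital — it is the electrophile.

electrophile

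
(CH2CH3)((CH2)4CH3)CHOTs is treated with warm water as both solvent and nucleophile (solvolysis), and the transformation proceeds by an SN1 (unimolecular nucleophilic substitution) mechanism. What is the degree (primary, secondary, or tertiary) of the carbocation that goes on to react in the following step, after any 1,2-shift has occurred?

Step 1: Ionisation: the C–O σ-bond cleaves heterolytically; both bonding electrons depart with TsO⁻, leaving a secondary carbocation at the α-carbon.
No single 1,2-shift to an adjacent carbon would give a more-substituted cation, so no rearrangement occurs.

secondary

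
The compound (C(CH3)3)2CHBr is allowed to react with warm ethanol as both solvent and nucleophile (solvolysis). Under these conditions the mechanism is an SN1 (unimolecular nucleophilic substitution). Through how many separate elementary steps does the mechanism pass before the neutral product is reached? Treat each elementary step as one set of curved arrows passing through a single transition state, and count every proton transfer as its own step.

4

Step 1: The C–Br bond breaks with both electrons going to the bromide; Br⁻ leaves and a secondary carbocation remains.
Step 2: Carbocation rearrangement: a 1,2-methyl shift from the adjacent tert-butyl carbon converts the initially-formed secondary cation into the more stable tertiary cation.
Step 3: Nucleophilic capture: the oxygen of CH3CH2OH bonds to the cationic carbon, producing an oxonium-ion intermediate.
Step 4: Deprotonation of the oxonium oxygen by solvent ethanol yields the neutral ether.
Total: 4 elementary steps.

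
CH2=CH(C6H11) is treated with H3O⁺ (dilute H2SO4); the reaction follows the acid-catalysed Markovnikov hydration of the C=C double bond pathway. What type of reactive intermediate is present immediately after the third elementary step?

Step 1: The π electrons of the C=C bond attack a proton of H3O⁺; Markovnikov addition places the new C–H on the less-substituted alkene carbon, so the positive charge ends up on the more-substituted carbon — a secondary carbocation. H2O is released.
Step 2: A hydride (H with its bonding pair) migrates from the adjacent cyclohexyl carbon to the cationic centre — a 1,2-hydride shift — upgrading the secondary cation to a tertiary one.
Step 3: Water acts as the nucleophile: an oxygen lone pair bonds to the cationic carbon, giving an oxonium-ion intermediate.
After step 3 the species present is an oxonium ion.

oxonium ion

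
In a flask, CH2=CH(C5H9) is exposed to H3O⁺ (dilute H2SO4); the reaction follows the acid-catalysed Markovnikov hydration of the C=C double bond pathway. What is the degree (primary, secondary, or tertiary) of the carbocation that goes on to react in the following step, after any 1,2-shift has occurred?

Step 1: Protonation of the alkene by H3O⁺: the π bond acts as the nucleophile and picks up H⁺, giving the more stable (Markovnikov) secondary carbocation. H2O is released.
Step 2: A hydride (H with its bonding pair) migrates from the adjacent cyclopentyl carbon to the cationic centre — a 1,2-hydride shift — upgrading the secondary cation to a tertiary one.
The cation rearranges from secondary to tertiary via a 1,2-hydride shift from the adjacent cyclopentyl carbon; the tertiary cation is what reacts next.

tertiary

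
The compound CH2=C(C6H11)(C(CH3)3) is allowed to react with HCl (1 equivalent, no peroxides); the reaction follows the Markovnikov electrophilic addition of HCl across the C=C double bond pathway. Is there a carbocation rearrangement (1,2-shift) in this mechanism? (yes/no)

The first-formed carbocation is tertiary.
No single 1,2-shift to an adjacent carbon would produce a more-substituted cation than the one already present, so no rearrangement occurs.

no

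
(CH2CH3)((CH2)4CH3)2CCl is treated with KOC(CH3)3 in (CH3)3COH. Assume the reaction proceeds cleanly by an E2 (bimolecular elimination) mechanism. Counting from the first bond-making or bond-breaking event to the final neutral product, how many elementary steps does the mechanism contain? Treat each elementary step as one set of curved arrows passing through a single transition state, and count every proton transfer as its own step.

1

Step 1: The strong base (CH3)3CO⁻ removes a β-hydrogen; in the same concerted event the electrons of the breaking C–H bond form the new π(C=C) bond and the C–Cl σ-bond breaks, expelling Cl⁻. Anti-periplanar geometry; one transition state.
Total: 1 elementary step.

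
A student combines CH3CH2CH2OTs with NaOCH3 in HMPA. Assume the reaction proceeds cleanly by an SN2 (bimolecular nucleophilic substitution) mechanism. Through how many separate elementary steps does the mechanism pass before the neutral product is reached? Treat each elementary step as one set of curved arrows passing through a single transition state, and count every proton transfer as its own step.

Step 1: Backside attack by CH3O⁻ on the carbon bearing the tosylate: the new C–O bond forms as the C–O bond breaks, with Walden inversion at carbon.
Total: 1 elementary step.

1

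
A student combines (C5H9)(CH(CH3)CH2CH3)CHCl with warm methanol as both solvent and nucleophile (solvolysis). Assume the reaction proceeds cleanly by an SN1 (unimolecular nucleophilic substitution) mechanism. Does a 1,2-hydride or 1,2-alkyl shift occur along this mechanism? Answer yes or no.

yes

The first-formed carbocation is secondary.
The adjacent cyclopentyl carbon already bears 2 other carbon substituents and has a hydrogen to migrate; after a 1,2-hydride shift from that carbon the positive charge sits on a tertiary centre.
Tertiary is more stable than secondary, so the shift occurs.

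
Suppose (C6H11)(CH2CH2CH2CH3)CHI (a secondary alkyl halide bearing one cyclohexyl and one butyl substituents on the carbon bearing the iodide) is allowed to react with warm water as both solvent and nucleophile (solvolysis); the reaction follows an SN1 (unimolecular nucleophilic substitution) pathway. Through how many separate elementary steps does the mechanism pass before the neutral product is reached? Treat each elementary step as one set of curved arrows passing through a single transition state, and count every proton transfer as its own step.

4

Step 1: The C–I bond breaks with both electrons going to the iodide; I⁻ leaves and a secondary carbocation remains.
Step 2: A hydride (H with its bonding pair) migrates from the adjacent cyclohexyl carbon to the cationic centre — a 1,2-hydride shift — upgrading the secondary cation to a tertiary one.
Step 3: H2O donates an oxygen lone pair into the empty p orbital of the cation, giving a protonated alcohol (an oxonium ion).
Step 4: A second solvent molecule removes the proton on oxygen, giving the neutral alcohol product.
Total: 4 elementary steps.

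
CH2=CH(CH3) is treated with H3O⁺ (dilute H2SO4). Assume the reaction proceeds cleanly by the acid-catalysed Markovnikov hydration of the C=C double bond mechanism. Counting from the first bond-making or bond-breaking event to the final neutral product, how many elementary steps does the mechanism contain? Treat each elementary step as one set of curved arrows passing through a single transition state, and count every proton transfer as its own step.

Step 1: Protonation of the alkene by H3O⁺: the π bond acts as the nucleophile and picks up H⁺, giving the more stable (Markovnikov) secondary carbocation. H2O is released.
(No 1,2-shift: no single shift to an adjacent carbon would give a more stable cation.)
Step 2: Nucleophilic capture of the cation by H2O produces the protonated alcohol (an oxonium ion).
Step 3: Proton transfer from the O–H of the oxonium ion to H2O completes the catalytic cycle and yields the alcohol.
Total: 3 elementary steps.

3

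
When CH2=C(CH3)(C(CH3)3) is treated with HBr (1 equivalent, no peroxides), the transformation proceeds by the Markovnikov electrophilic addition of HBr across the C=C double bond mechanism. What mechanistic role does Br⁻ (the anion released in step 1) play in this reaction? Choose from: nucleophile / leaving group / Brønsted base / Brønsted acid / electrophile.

Step 2: Br⁻ captures the cation: a lone pair on Br⁻ fills the empty p orbital, producing the alkyl halide product.
Br⁻ (the anion released in step 1) donates an electron pair to form a new σ-bond to carbon — it is the nucleophile.

nucleophile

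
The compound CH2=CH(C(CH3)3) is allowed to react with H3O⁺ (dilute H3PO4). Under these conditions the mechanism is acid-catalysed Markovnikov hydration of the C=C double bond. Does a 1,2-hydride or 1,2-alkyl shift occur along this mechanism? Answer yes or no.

The first-formed carbocation is secondary.
The adjacent tert-butyl carbon has no hydrogen but bears methyl groups; migration of one methyl with its bonding pair (a 1,2-methyl shift) places the charge on a tertiary centre.
Tertiary is more stable than secondary, so the shift occurs.

yes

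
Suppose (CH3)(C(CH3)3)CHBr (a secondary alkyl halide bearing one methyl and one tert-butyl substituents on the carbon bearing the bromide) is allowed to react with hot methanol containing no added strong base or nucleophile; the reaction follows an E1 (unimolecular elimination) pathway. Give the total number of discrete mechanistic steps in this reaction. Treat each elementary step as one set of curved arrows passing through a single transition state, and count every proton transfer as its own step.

Step 1: Unassisted departure of Br⁻ (taking the C–Br bonding pair) generates a secondary carbocation.
Step 2: A methyl group with its bonding pair migrates from the adjacent tert-butyl carbon to the cationic centre — a 1,2-methyl shift — upgrading the secondary cation to a tertiary one.
Step 3: Loss of a β-proton to a methanol molecule of the solvent: the C–H bonding pair collapses toward the cationic carbon to form the C=C π bond, yielding the alkene.
Total: 3 elementary steps.

3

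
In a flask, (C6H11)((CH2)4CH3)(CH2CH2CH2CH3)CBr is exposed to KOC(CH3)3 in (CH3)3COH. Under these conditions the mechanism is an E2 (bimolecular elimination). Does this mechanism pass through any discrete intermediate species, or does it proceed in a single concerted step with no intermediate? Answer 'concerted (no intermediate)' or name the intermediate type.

Concerted anti-periplanar elimination: (CH3)3CO⁻ abstracts a β-H while Br⁻ leaves, and the C–H electrons become the new C=C π bond — all in a single transition state.
All bond changes occur in one transition state; no discrete intermediate is formed.

concerted (no intermediate)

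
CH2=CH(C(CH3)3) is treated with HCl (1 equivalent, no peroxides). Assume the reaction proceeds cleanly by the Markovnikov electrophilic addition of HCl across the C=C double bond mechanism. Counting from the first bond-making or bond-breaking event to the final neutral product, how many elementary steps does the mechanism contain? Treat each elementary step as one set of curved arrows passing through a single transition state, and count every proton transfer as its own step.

3

Step 1: The π electrons of the C=C bond attack a proton of HCl; Markovnikov addition places the new C–H on the less-substituted alkene carbon, so the positive charge ends up on the more-substituted carbon — a secondary carbocation. The H–Cl bond breaks heterolytically, releasing Cl⁻.
Step 2: A 1,2-methyl shift from the adjacent tert-butyl carbon moves the positive charge from the secondary centre to an adjacent carbon, generating a more stable tertiary carbocation.
Step 3: Cl⁻ captures the cation: a lone pair on Cl⁻ fills the empty p orbital, producing the alkyl halide product.
Total: 3 elementary steps.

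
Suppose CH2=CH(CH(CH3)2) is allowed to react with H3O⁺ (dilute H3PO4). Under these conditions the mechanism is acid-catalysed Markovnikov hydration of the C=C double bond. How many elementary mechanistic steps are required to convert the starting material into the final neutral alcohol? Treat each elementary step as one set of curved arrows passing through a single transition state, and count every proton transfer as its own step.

4

Step 1: Electrophilic addition begins with the π(C=C) electrons forming a bond to the proton of H3O⁺. Following Markovnikov's rule, the resulting cation is secondary. H2O is released.
Step 2: A hydride (H with its bonding pair) migrates from the adjacent isopropyl carbon to the cationic centre — a 1,2-hydride shift — upgrading the secondary cation to a tertiary one.
Step 3: A lone pair on the oxygen of H2O attacks the carbocation, forming a C–O bond and an oxonium ion (a protonated alcohol).
Step 4: Deprotonation of the oxonium ion by a water molecule delivers the neutral alcohol and regenerates the acid catalyst.
Total: 4 elementary steps.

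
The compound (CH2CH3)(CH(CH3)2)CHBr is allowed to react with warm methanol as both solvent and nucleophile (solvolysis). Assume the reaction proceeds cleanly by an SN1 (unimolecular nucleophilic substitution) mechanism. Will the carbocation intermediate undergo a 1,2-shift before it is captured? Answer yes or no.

The first-formed carbocation is secondary.
The adjacent isopropyl carbon already bears 2 other carbon substituents and has a hydrogen to migrate; after a 1,2-hydride shift from that carbon the positive charge sits on a tertiary centre.
Tertiary is more stable than secondary, so the shift occurs.

yes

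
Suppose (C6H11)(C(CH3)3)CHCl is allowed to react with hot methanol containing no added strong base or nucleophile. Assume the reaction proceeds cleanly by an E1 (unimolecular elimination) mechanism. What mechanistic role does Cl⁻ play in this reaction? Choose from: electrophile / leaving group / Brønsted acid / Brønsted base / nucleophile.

leaving group

Step 1: Unassisted departure of Cl⁻ (taking the C–Cl bonding pair) generates a secondary carbocation.
Cl⁻ departs with both electrons of the breaking σ-bond — that is the definition of a leaving group.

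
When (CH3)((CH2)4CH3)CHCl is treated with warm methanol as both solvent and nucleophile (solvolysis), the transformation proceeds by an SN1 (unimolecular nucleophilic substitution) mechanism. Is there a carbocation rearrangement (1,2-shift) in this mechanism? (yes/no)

The first-formed carbocation is secondary.
No single 1,2-shift to an adjacent carbon would produce a more-substituted cation than the one already present, so no rearrangement occurs.

no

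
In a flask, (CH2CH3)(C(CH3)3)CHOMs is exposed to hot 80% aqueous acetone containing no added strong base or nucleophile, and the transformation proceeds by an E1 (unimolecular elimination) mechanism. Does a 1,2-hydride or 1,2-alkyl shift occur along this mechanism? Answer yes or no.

The first-formed carbocation is secondary.
The adjacent tert-butyl carbon has no hydrogen but bears methyl groups; migration of one methyl with its bonding pair (a 1,2-methyl shift) places the charge on a tertiary centre.
Tertiary is more stable than secondary, so the shift occurs.

yes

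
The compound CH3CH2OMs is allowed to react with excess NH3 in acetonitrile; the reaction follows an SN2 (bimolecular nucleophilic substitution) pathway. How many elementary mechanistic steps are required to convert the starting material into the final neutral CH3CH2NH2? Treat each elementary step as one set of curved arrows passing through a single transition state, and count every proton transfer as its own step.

Step 1: A lone pair on the N of NH3 attacks the α-carbon from the back side while the C–O bond breaks; both bonding electrons leave with MsO⁻. The product of this concerted step is an alkylammonium ion.
Step 2: A second equivalent of NH3 removes a proton from the N, giving the neutral product.
Total: 2 elementary steps.

2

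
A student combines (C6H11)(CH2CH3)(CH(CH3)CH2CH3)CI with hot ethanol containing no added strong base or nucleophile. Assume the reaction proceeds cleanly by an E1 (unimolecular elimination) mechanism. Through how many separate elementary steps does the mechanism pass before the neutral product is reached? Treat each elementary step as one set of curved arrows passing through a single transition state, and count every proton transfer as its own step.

2

Step 1: Rate-determining heterolysis of the C–I bond gives I⁻ and a tertiary carbocation.
(No 1,2-shift: no single shift to an adjacent carbon would give a more stable cation.)
Step 2: Loss of a β-proton to an ethanol molecule of the solvent: the C–H bonding pair collapses toward the cationic carbon to form the C=C π bond, yielding the alkene.
Total: 2 elementary steps.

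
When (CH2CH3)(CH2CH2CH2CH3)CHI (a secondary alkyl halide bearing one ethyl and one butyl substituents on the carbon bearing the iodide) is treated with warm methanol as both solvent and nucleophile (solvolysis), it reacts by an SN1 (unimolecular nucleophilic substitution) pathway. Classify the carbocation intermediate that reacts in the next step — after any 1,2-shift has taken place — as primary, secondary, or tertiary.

Step 1: The C–I bond breaks with both electrons going to the iodide; I⁻ leaves and a secondary carbocation remains.
No single 1,2-shift to an adjacent carbon would give a more-substituted cation, so no rearrangement occurs.

secondary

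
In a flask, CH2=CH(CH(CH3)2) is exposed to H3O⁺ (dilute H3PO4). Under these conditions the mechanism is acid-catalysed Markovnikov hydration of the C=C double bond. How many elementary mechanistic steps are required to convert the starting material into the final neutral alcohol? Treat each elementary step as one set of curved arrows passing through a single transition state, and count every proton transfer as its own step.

Step 1: Protonation of the alkene by H3O⁺: the π bond acts as the nucleophile and picks up H⁺, giving the more stable (Markovnikov) secondary carbocation. H2O is released.
Step 2: Carbocation rearrangement: a 1,2-hydride shift from the adjacent isopropyl carbon converts the initially-formed secondary cation into the more stable tertiary cation.
Step 3: Water acts as the nucleophile: an oxygen lone pair bonds to the cationic carbon, giving an oxonium-ion intermediate.
Step 4: Proton transfer from the O–H of the oxonium ion to H2O completes the catalytic cycle and yields the alcohol.
Total: 4 elementary steps.

4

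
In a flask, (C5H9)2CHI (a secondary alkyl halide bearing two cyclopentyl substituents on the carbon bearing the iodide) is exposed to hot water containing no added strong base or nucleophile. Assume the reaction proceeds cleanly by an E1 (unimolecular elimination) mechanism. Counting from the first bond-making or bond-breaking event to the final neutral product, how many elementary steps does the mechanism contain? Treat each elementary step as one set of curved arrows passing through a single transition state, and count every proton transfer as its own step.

Step 1: The C–I bond breaks with both electrons going to the iodide; I⁻ leaves and a secondary carbocation remains.
Step 2: A 1,2-hydride shift from the adjacent cyclopentyl carbon moves the positive charge from the secondary centre to an adjacent carbon, generating a more stable tertiary carbocation.
Step 3: A weak base (a water molecule from the solvent) removes a proton from a carbon adjacent to the cationic centre; the electrons of that C–H bond become the new π(C=C) bond, giving the alkene.
Total: 3 elementary steps.

3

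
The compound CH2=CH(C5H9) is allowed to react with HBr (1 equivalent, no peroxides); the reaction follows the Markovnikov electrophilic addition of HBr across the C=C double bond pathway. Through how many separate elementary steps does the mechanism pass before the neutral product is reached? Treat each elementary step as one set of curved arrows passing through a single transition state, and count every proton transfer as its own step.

Step 1: Electrophilic addition begins with the π(C=C) electrons forming a bond to the proton of HBr. Following Markovnikov's rule, the resulting cation is secondary. The H–Br bond breaks heterolytically, releasing Br⁻.
Step 2: A hydride (H with its bonding pair) migrates from the adjacent cyclopentyl carbon to the cationic centre — a 1,2-hydride shift — upgrading the secondary cation to a tertiary one.
Step 3: Br⁻ captures the cation: a lone pair on Br⁻ fills the empty p orbital, producing the alkyl halide product.
Total: 3 elementary steps.

3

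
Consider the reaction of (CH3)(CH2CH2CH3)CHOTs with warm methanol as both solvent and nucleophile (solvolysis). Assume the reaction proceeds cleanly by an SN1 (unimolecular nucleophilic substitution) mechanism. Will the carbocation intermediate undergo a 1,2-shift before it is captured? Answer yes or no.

The first-formed carbocation is secondary.
No single 1,2-shift to an adjacent carbon would produce a more-substituted cation than the one already present, so no rearrangement occurs.

no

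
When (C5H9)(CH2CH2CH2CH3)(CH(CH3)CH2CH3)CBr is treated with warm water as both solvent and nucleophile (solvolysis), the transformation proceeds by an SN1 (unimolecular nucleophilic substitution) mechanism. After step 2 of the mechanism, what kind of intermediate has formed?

Step 1: Ionisation: the C–Br σ-bond cleaves heterolytically; both bonding electrons depart with Br⁻, leaving a tertiary carbocation at the α-carbon.
Step 2: Nucleophilic capture: the oxygen of H2O bonds to the cationic carbon, producing an oxonium-ion intermediate.
After step 2 the species present is an oxonium ion.

oxonium ion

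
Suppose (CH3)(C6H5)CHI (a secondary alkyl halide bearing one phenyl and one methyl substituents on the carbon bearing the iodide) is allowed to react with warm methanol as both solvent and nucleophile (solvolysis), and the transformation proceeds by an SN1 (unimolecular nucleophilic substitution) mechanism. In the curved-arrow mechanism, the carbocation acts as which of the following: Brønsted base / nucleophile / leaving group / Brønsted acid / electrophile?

Step 2: Nucleophilic capture: the oxygen of CH3OH bonds to the cationic carbon, producing an oxonium-ion intermediate.
The carbocation accepts an electron pair into an empty or π* orbital — it is the electrophile.

electrophile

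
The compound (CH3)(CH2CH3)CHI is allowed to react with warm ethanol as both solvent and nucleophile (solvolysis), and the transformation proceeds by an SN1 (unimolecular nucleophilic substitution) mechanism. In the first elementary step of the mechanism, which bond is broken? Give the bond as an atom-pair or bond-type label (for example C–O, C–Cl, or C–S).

C–I

Step 1: Ionisation: the C–I σ-bond cleaves heterolytically; both bonding electrons depart with I⁻, leaving a secondary carbocation at the α-carbon.
The bond broken in this step is the C–I bond.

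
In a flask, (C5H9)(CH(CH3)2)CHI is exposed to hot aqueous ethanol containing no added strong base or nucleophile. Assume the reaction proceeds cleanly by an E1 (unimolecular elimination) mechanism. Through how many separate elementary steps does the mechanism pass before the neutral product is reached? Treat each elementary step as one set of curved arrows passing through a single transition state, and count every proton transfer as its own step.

3

Step 1: Ionisation: the C–I σ-bond cleaves heterolytically; both bonding electrons depart with I⁻, leaving a secondary carbocation at the α-carbon.
Step 2: Carbocation rearrangement: a 1,2-hydride shift from the adjacent cyclopentyl carbon converts the initially-formed secondary cation into the more stable tertiary cation.
Step 3: Loss of a β-proton to a water (or ethanol) molecule of the solvent: the C–H bonding pair collapses toward the cationic carbon to form the C=C π bond, yielding the alkene.
Total: 3 elementary steps.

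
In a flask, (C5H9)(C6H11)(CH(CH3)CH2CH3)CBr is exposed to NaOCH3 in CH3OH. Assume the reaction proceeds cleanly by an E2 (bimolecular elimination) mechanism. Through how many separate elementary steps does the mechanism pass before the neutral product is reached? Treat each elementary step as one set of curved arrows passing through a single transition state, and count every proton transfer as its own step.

Step 1: Concerted anti-periplanar elimination: CH3O⁻ abstracts a β-H while Br⁻ leaves, and the C–H electrons become the new C=C π bond — all in a single transition state.
Total: 1 elementary step.

1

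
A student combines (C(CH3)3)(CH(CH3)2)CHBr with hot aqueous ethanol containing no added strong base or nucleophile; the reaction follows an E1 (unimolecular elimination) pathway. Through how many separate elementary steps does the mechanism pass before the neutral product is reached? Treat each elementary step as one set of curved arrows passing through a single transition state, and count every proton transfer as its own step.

Step 1: Rate-determining heterolysis of the C–Br bond gives Br⁻ and a secondary carbocation.
Step 2: A 1,2-hydride shift from the adjacent isopropyl carbon moves the positive charge from the secondary centre to an adjacent carbon, generating a more stable tertiary carbocation.
Step 3: A weak base (a water (or ethanol) molecule from the solvent) removes a proton from a carbon adjacent to the cationic centre; the electrons of that C–H bond become the new π(C=C) bond, giving the alkene.
Total: 3 elementary steps.

3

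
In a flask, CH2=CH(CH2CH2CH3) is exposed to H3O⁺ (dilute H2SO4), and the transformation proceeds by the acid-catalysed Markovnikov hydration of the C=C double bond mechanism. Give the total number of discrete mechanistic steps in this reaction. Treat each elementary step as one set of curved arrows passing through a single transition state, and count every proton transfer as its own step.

Step 1: Electrophilic addition begins with the π(C=C) electrons forming a bond to the proton of H3O⁺. Following Markovnikov's rule, the resulting cation is secondary. H2O is released.
(No 1,2-shift: no single shift to an adjacent carbon would give a more stable cation.)
Step 2: Water acts as the nucleophile: an oxygen lone pair bonds to the cationic carbon, giving an oxonium-ion intermediate.
Step 3: Deprotonation of the oxonium ion by a water molecule delivers the neutral alcohol and regenerates the acid catalyst.
Total: 3 elementary steps.

3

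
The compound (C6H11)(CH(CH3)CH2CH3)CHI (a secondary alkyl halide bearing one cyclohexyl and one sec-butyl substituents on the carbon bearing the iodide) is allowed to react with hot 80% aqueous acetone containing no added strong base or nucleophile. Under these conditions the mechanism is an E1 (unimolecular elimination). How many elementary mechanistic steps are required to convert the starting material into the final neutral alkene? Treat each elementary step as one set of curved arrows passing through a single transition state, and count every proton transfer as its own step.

Step 1: The C–I bond breaks with both electrons going to the iodide; I⁻ leaves and a secondary carbocation remains.
Step 2: Carbocation rearrangement: a 1,2-hydride shift from the adjacent cyclohexyl carbon converts the initially-formed secondary cation into the more stable tertiary cation.
Step 3: A weak base (a water molecule from the solvent) removes a proton from a carbon adjacent to the cationic centre; the electrons of that C–H bond become the new π(C=C) bond, giving the alkene.
Total: 3 elementary steps.

3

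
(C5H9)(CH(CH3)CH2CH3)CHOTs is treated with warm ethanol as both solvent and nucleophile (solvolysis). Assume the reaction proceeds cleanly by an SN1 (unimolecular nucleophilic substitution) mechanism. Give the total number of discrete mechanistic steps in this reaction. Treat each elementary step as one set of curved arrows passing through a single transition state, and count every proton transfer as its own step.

4

Step 1: Ionisation: the C–O σ-bond cleaves heterolytically; both bonding electrons depart with TsO⁻, leaving a secondary carbocation at the α-carbon.
Step 2: A hydride (H with its bonding pair) migrates from the adjacent cyclopentyl carbon to the cationic centre — a 1,2-hydride shift — upgrading the secondary cation to a tertiary one.
Step 3: CH3CH2OH donates an oxygen lone pair into the empty p orbital of the cation, giving a protonated ether (an oxonium ion).
Step 4: Proton transfer from the O–H of the oxonium ion to a solvent molecule delivers the neutral ether.
Total: 4 elementary steps.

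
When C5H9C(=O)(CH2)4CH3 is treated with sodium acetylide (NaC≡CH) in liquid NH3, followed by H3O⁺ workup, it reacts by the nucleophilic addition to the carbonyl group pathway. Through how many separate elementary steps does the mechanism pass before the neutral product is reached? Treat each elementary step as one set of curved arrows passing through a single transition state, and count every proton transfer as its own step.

Step 1: Nucleophilic addition: HC≡C⁻ adds to the carbonyl carbon, pushing the π(C=O) electron pair onto oxygen and giving a tetrahedral alkoxide.
Step 2: On H3O⁺ workup the alkoxide oxygen is protonated, giving a propargyl alcohol.
Total: 2 elementary steps.

2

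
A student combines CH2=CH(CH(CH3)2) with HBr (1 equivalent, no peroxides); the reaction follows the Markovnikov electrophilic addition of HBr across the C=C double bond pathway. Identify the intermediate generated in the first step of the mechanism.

Step 1: Electrophilic addition begins with the π(C=C) electrons forming a bond to the proton of HBr. Following Markovnikov's rule, the resulting cation is secondary. The H–Br bond breaks heterolytically, releasing Br⁻.
After step 1 the species present is a secondary carbocation.

secondary carbocation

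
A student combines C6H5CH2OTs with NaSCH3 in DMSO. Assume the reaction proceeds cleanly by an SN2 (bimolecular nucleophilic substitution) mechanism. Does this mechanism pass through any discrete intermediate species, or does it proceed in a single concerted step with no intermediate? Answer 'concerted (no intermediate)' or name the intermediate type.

CH3S⁻ attacks the back face of the α-carbon while TsO⁻ departs with the C–O bonding pair — a single concerted displacement through a pentacoordinate transition state.
All bond changes occur in one transition state; no discrete intermediate is formed.

concerted (no intermediate)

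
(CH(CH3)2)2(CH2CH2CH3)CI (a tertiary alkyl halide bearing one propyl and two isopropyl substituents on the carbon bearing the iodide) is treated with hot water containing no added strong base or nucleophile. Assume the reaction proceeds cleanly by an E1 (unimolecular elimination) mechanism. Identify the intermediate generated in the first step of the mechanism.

Step 1: Ionisation: the C–I σ-bond cleaves heterolytically; both bonding electrons depart with I⁻, leaving a tertiary carbocation at the α-carbon.
After step 1 the species present is a tertiary carbocation.

tertiary carbocation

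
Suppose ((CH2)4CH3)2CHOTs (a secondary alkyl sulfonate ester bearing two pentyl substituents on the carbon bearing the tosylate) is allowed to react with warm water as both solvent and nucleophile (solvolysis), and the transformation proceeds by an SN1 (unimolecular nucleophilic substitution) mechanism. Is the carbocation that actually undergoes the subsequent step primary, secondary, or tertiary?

secondary

Step 1: Rate-determining heterolysis of the C–O bond gives TsO⁻ and a secondary carbocation.
No single 1,2-shift to an adjacent carbon would give a more-substituted cation, so no rearrangement occurs.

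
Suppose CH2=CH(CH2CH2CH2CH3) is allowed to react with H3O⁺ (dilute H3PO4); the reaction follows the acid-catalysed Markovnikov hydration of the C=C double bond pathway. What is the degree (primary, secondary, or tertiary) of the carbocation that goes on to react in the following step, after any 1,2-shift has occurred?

secondary

Step 1: The π electrons of the C=C bond attack a proton of H3O⁺; Markovnikov addition places the new C–H on the less-substituted alkene carbon, so the positive charge ends up on the more-substituted carbon — a secondary carbocation. H2O is released.
No single 1,2-shift to an adjacent carbon would give a more-substituted cation, so no rearrangement occurs.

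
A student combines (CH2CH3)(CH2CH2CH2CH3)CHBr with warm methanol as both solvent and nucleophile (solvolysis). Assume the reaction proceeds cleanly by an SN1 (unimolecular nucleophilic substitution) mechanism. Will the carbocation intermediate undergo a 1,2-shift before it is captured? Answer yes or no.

no

The first-formed carbocation is secondary.
No single 1,2-shift to an adjacent carbon would produce a more-substituted cation than the one already present, so no rearrangement occurs.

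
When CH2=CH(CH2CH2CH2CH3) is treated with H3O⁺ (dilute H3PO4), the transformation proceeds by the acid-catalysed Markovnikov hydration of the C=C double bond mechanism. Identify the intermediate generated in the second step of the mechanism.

Step 1: Protonation of the alkene by H3O⁺: the π bond acts as the nucleophile and picks up H⁺, giving the more stable (Markovnikov) secondary carbocation. H2O is released.
Step 2: Nucleophilic capture of the cation by H2O produces the protonated alcohol (an oxonium ion).
After step 2 the species present is an oxonium ion.

oxonium ion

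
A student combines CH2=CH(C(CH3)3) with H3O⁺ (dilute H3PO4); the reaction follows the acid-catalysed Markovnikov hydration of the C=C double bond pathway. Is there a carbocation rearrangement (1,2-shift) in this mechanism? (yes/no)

yes

The first-formed carbocation is secondary.
The adjacent tert-butyl carbon has no hydrogen but bears methyl groups; migration of one methyl with its bonding pair (a 1,2-methyl shift) places the charge on a tertiary centre.
Tertiary is more stable than secondary, so the shift occurs.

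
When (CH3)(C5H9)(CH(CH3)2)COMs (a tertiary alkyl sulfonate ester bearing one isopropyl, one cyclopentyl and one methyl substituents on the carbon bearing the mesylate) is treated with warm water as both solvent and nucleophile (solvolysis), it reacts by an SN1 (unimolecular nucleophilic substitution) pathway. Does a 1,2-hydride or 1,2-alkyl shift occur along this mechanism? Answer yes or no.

no

The first-formed carbocation is tertiary.
No single 1,2-shift to an adjacent carbon would produce a more-substituted cation than the one already present, so no rearrangement occurs.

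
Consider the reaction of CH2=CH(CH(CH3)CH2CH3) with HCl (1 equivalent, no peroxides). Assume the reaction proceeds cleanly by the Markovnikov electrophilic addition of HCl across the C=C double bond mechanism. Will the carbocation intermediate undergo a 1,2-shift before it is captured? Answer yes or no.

yes

The first-formed carbocation is secondary.
The adjacent sec-butyl carbon already bears 2 other carbon substituents and has a hydrogen to migrate; after a 1,2-hydride shift from that carbon the positive charge sits on a tertiary centre.
Tertiary is more stable than secondary, so the shift occurs.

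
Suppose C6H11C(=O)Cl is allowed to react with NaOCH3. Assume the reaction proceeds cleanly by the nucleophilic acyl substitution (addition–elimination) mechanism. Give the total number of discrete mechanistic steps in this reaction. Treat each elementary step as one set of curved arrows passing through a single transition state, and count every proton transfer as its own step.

2

Step 1: Nucleophilic addition of CH3O⁻ to the acyl carbon breaks the π(C=O) bond and yields a tetrahedral, anionic intermediate.
Step 2: Elimination step: re-formation of the carbonyl π bond drives out Cl⁻, giving the new acyl compound.
Total: 2 elementary steps.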